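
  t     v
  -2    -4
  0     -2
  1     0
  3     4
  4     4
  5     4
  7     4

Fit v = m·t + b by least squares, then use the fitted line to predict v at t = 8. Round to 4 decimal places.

v̂ = 6.9109

Sums needed: Σt·t = 104, Σt = 18, Σ1 = 7.
And Σt·v = 84, Σv = 10.
Δ = 104·7 − 18² = 404.
m = (84·7 − 18·10)/404 = 102/101; b = (104·10 − 18·84)/404 = -118/101.
At t = 8: v̂ = (102/101)·(8) + (-118/101)·(1) = 698/101.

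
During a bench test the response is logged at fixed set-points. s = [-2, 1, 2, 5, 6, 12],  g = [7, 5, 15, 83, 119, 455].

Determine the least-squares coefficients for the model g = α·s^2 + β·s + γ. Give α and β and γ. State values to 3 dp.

MᵀM·[α, β, γ]ᵀ = Mᵀg reads: 22690·α + 2070·β + 214·γ = 71972;  2070·α + 214·β + 24·γ = 6610;  214·α + 24·β + 6·γ = 684.
(Σs^2·s^2 = 22690, Σs^2·s = 2070, Σs^2 = 214, Σs·s = 214, Σs = 24, Σ1 = 6, Σs^2·g = 71972, Σs·g = 6610, Σg = 684.)
Inverting the 3×3 Gram matrix, [α, β, γ]ᵀ = [62109/20657, 39194/20657, -17099/20657]ᵀ.

α = 3.007, β = 1.897, γ = -0.828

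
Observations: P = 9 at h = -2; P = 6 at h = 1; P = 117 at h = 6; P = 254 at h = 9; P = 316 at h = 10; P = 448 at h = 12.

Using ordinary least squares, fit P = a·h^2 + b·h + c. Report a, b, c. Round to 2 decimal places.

a = 2.98, b = 1.56, c = 0.64

Sums needed: Σh^2·h^2 = 38610, Σh^2·h = 3666, Σh^2 = 366, Σh·h = 366, Σh = 36, Σ1 = 6.
And Σh^2·P = 120940, Σh·P = 11512, ΣP = 1150.
XᵀX·[a, b, c]ᵀ = XᵀP becomes [[38610, 3666, 366]; [3666, 366, 36]; [366, 36, 6]]·[a, b, c]ᵀ = [120940, 11512, 1150]ᵀ.
Solving the 3×3 system (Gaussian elimination) gives a = 13981/4695, b = 36709/23475, c = 4972/7825.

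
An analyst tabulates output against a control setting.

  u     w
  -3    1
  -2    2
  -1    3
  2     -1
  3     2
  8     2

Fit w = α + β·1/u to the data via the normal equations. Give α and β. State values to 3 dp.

Normal-equation sums: Σ1 = 6, Σ1/u = -7/8, Σ1/u·1/u = 1001/576.
And Σw = 9, Σ1/u·w = -47/12.
So MᵀM·[α, β]ᵀ = Mᵀw: [[6, -7/8]; [-7/8, 1001/576]]·[α, β]ᵀ = [9, -47/12]ᵀ.
Eliminating β: (1001/576)·(row 1) − (-7/8)·(row 2) gives (1855/192)·α = (1001/576)·9 − (-7/8)·(-47/12) = 2345/192, so α = 67/53.
Then β = ((-47/12) − (-7/8)·(67/53))/(1001/576) = -600/371.

α = 1.264, β = -1.617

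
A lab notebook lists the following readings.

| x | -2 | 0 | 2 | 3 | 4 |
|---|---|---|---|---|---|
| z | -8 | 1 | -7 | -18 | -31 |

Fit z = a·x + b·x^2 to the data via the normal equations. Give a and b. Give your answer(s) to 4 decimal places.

Forming MᵀM = [[33, 91]; [91, 369]] and Mᵀz = [-176, -718]ᵀ gives MᵀM·[a, b]ᵀ = Mᵀz.
det = 33·369 − 91² = 3896.
a = ((-176)·369 − 91·(-718))/3896 = 197/1948; b = (33·(-718) − 91·(-176))/3896 = -3839/1948.

a = 0.1011, b = -1.9707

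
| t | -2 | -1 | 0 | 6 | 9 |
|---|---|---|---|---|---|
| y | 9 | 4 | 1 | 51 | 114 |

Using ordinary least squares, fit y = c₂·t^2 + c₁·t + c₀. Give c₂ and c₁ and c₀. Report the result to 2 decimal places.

With design matrix A, AᵀA = [[7874, 936, 122]; [936, 122, 12]; [122, 12, 5]] and Aᵀy = [11110, 1310, 179]ᵀ.
Solving the 3×3 system (Gaussian elimination) gives c₂ = 77648/53391, c₁ = -10507/17797, c₀ = 92437/53391.

c₂ = 1.45, c₁ = -0.59, c₀ = 1.73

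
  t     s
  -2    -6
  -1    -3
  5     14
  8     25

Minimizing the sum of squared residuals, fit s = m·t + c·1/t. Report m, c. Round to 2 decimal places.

The normal system MᵀM·[m, c]ᵀ = Mᵀs is [[94, 4]; [4, 2089/1600]]·[m, c]ᵀ = [285, 477/40]ᵀ.
det = 94·(2089/1600) − 4² = 85383/800.
m = (285·(2089/1600) − 4·(477/40))/(85383/800) = 173015/56922; c = (94·(477/40) − 4·285)/(85383/800) = -5080/28461.

m = 3.04, c = -0.18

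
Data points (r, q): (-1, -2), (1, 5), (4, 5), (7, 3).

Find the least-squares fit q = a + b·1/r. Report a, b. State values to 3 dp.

The normal equations are: 4·a + (11/28)·b = 11;  (11/28)·a + (1633/784)·b = 243/28.
det = 4·(1633/784) − (11/28)² = 6411/784.
a = (11·(1633/784) − (11/28)·(243/28))/(6411/784) = 15290/6411; b = (4·(243/28) − (11/28)·11)/(6411/784) = 23828/6411.

a = 2.385, b = 3.717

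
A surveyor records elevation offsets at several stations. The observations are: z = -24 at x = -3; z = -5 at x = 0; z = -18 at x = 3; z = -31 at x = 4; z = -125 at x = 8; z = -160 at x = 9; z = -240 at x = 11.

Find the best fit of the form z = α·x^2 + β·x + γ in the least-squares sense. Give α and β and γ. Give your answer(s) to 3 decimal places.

Setting ∂/∂α … = 0 gives: 25716·α + 2636·β + 300·γ = -50874;  2636·α + 300·β + 32·γ = -5186;  300·α + 32·β + 7·γ = -603.
Solving the 3×3 system (Gaussian elimination) gives α = -339263/165134, β = 90561/82567, γ = -256629/82567.

α = -2.054, β = 1.097, γ = -3.108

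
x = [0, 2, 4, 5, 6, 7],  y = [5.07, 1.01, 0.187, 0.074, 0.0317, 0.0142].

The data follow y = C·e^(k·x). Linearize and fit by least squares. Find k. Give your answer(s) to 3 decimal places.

k = -0.847

Linearized form: ln y = k·x + ln C. From the 6 transformed points,
Σx = 24.0000, Σ(x)² = 130.0000, Σln y = -10.3530, Σx·ln y = -70.1954.
Normal system: [[130.0000, 24.0000]; [24.0000, 6]]·[k, ln C]ᵀ = [-70.1954, -10.3530]ᵀ.
Slope k = (n·Σx·ln y − Σx·Σln y)/(n·Σ(x)² − (Σx)²) = (6·-70.1954 − 24.0000·-10.3530)/204.0000 = -0.84657; ln C = (Σln y − k·Σx)/n = 1.66078.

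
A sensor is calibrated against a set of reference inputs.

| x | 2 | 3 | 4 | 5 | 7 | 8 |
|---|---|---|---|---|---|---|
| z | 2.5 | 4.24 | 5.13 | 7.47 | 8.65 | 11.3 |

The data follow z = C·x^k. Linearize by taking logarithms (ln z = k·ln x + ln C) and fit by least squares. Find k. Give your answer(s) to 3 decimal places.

With ln zᵢ as the transformed response and ln xᵢ as the regressor:
Σln x = 8.8128, Σ(ln x)² = 14.3101, Σln z = 10.5892, Σln x·ln z = 16.9659.
Equations: 14.3101·k + 8.8128·ln C = 16.9659;  8.8128·k + 6·ln C = 10.5892.
Slope k = (n·Σln x·ln z − Σln x·Σln z)/(n·Σ(ln x)² − (Σln x)²) = (6·16.9659 − 8.8128·10.5892)/8.1947 = 1.03415; ln C = (Σln z − k·Σln x)/n = 0.24590.

k = 1.034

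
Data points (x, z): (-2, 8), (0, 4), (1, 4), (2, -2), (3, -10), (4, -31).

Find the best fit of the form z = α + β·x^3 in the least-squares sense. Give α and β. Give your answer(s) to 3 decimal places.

α = 3.791, β = -0.541

Setting ∂/∂α … = 0 gives: 6·α + 92·β = -27;  92·α + 4954·β = -2330.
Δ = 6·4954 − 92² = 21260.
α = ((-27)·4954 − 92·(-2330))/21260 = 40301/10630; β = (6·(-2330) − 92·(-27))/21260 = -2874/5315.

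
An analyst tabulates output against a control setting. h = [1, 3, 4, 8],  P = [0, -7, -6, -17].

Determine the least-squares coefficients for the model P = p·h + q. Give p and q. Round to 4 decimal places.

From the data, Σh·h = 90, Σh = 16, Σ1 = 4.
And Σh·P = -181, ΣP = -30.
AᵀA·[p, q]ᵀ = AᵀP becomes [[90, 16]; [16, 4]]·[p, q]ᵀ = [-181, -30]ᵀ.
det = 90·4 − 16² = 104.
p = ((-181)·4 − 16·(-30))/104 = -61/26; q = (90·(-30) − 16·(-181))/104 = 49/26.

p = -2.3462, q = 1.8846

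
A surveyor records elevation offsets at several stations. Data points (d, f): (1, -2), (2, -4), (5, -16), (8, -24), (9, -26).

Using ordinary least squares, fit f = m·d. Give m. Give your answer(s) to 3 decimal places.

m = -2.949

With design matrix A, AᵀA = [[175]] and Aᵀf = [-516]ᵀ.
m = (-516)/175 = -2.94857.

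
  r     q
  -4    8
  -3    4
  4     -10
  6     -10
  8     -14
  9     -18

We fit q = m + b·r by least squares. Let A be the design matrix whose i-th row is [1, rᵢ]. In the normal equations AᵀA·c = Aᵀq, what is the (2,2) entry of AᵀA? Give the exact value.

Row 2 ↔ basis r, column 2 ↔ basis r, so (AᵀA)_{2,2} = Σᵢ (r)·(r) = (-4)·(-4) + (-3)·(-3) + (4)·(4) + (6)·(6) + (8)·(8) + (9)·(9) = 222.

222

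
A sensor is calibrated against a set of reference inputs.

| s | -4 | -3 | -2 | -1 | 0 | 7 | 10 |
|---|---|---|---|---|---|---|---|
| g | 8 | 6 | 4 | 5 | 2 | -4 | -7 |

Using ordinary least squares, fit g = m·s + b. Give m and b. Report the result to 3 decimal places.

Normal-equation sums: Σs·s = 179, Σs = 7, Σ1 = 7.
For Xᵀg: Σs·g = -161, Σg = 14.
XᵀX·[m, b]ᵀ = Xᵀg becomes [[179, 7]; [7, 7]]·[m, b]ᵀ = [-161, 14]ᵀ.
Determinant 179·7 − 7² = 1204.
m = ((-161)·7 − 7·14)/1204 = -175/172; b = (179·14 − 7·(-161))/1204 = 519/172.

m = -1.017, b = 3.017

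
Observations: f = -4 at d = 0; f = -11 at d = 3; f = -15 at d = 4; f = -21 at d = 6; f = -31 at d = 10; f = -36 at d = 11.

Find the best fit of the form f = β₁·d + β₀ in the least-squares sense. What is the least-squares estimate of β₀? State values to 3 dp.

From the data, Σd·d = 282, Σd = 34, Σ1 = 6.
Right-hand side: Σd·f = -925, Σf = -118.
MᵀM·[β₁, β₀]ᵀ = Mᵀf becomes [[282, 34]; [34, 6]]·[β₁, β₀]ᵀ = [-925, -118]ᵀ.
Eliminating β₀: 6·(row 1) − 34·(row 2) gives 536·β₁ = 6·(-925) − 34·(-118) = -1538, so β₁ = -769/268.
Then β₀ = ((-118) − 34·(-769/268))/6 = -913/268.

β₀ = -3.407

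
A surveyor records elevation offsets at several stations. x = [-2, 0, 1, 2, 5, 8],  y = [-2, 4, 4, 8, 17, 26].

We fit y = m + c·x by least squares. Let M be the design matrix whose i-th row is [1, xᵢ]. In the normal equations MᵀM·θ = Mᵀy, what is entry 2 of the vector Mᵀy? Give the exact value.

317

Entry 2 ↔ basis x, so (Mᵀy)_{2} = Σᵢ (x)·yᵢ = (-2)·(-2) + (0)·(4) + (1)·(4) + (2)·(8) + (5)·(17) + (8)·(26) = 317.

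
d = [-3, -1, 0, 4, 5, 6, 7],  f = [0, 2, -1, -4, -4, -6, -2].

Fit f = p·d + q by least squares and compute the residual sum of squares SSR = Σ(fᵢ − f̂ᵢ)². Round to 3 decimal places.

The normal equations are: 136·p + 18·q = -88;  18·p + 7·q = -15.
(Σd·d = 136, Σd = 18, Σ1 = 7, Σd·f = -88, Σf = -15.)
Eliminating q: 7·(row 1) − 18·(row 2) gives 628·p = 7·(-88) − 18·(-15) = -346, so p = -173/314.
Then q = ((-15) − 18·(-173/314))/7 = -114/157.
Residuals: -291/314, 683/314, -43/157, -168/157, -163/314, -309/157, 811/314; SSR = 2767/157.

SSR = 17.624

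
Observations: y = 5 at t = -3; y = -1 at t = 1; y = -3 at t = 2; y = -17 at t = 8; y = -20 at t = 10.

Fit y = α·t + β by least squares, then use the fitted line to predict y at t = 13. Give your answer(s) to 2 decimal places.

MᵀM·[α, β]ᵀ = Mᵀy reads: 178·α + 18·β = -358;  18·α + 5·β = -36.
Determinant 178·5 − 18² = 566.
α = ((-358)·5 − 18·(-36))/566 = -571/283; β = (178·(-36) − 18·(-358))/566 = 18/283.
At t = 13: ŷ = (-571/283)·(13) + (18/283)·(1) = -7405/283.

ŷ = -26.17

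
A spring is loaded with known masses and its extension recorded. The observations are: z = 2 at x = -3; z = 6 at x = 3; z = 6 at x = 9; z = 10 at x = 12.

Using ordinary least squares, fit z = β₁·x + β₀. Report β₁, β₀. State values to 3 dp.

β₁ = 0.452, β₀ = 3.627

AᵀA·[β₁, β₀]ᵀ = Aᵀz reads: 243·β₁ + 21·β₀ = 186;  21·β₁ + 4·β₀ = 24.
Determinant 243·4 − 21² = 531.
β₁ = (186·4 − 21·24)/531 = 80/177; β₀ = (243·24 − 21·186)/531 = 214/59.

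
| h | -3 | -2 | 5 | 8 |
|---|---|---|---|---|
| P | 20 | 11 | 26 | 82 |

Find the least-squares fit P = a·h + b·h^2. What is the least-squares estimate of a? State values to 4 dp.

a = -2.2752

From the data, Σh·h = 102, Σh·h^2 = 602, Σh^2·h^2 = 4818.
Right-hand side: Σh·P = 704, Σh^2·P = 6122.
AᵀA·[a, b]ᵀ = AᵀP becomes [[102, 602]; [602, 4818]]·[a, b]ᵀ = [704, 6122]ᵀ.
Δ = 102·4818 − 602² = 129032.
a = (704·4818 − 602·6122)/129032 = -73393/32258; b = (102·6122 − 602·704)/129032 = 50159/32258.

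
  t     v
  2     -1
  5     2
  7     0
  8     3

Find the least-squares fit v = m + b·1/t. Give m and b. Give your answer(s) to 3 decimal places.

From the data, Σ1 = 4, Σ1/t = 271/280, Σ1/t·1/t = 25561/78400.
For Aᵀv: Σv = 4, Σ1/t·v = 11/40.
AᵀA·[m, b]ᵀ = Aᵀv becomes [[4, 271/280]; [271/280, 25561/78400]]·[m, b]ᵀ = [4, 11/40]ᵀ.
det = 4·(25561/78400) − (271/280)² = 28803/78400.
m = (4·(25561/78400) − (271/280)·(11/40))/(28803/78400) = 81377/28803; b = (4·(11/40) − (271/280)·4)/(28803/78400) = -217280/28803.

m = 2.825, b = -7.544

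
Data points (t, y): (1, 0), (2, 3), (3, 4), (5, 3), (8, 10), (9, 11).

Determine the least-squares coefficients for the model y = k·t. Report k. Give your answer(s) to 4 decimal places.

The normal system MᵀM·[k]ᵀ = Mᵀy is [[184]]·[k]ᵀ = [212]ᵀ.
k = 212/184 = 1.15217.

k = 1.1522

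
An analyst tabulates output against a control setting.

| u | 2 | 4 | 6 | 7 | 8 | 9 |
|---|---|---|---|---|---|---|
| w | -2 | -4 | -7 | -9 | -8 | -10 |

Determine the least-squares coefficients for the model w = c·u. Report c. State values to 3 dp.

c = -1.116

XᵀX·[c]ᵀ = Xᵀw reads: 250·c = -279.
Hence c = -279 / 250 ≈ -1.116.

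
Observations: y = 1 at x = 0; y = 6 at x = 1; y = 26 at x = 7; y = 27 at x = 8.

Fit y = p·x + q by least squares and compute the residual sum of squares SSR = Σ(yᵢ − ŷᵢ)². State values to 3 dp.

SSR = 4.080

Normal-equation sums: Σx·x = 114, Σx = 16, Σ1 = 4.
Right-hand side: Σx·y = 404, Σy = 60.
MᵀM·[p, q]ᵀ = Mᵀy becomes [[114, 16]; [16, 4]]·[p, q]ᵀ = [404, 60]ᵀ.
Determinant 114·4 − 16² = 200.
p = (404·4 − 16·60)/200 = 82/25; q = (114·60 − 16·404)/200 = 47/25.
Residuals: -22/25, 21/25, 29/25, -28/25; SSR = 102/25.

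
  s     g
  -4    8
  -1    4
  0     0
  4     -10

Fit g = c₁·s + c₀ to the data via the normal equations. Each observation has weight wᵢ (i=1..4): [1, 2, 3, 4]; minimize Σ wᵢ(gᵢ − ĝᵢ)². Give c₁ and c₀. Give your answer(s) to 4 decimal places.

Entries of MᵀWM: Σwᵢ·s·s = 82, Σwᵢ·s = 10, Σwᵢ·1 = 10.
For MᵀWg: Σwᵢ·s·g = -200, Σwᵢ·g = -24.
So MᵀWM·[c₁, c₀]ᵀ = MᵀWg: [[82, 10]; [10, 10]]·[c₁, c₀]ᵀ = [-200, -24]ᵀ.
Determinant 82·10 − 10² = 720.
c₁ = ((-200)·10 − 10·(-24))/720 = -22/9; c₀ = (82·(-24) − 10·(-200))/720 = 2/45.

c₁ = -2.4444, c₀ = 0.0444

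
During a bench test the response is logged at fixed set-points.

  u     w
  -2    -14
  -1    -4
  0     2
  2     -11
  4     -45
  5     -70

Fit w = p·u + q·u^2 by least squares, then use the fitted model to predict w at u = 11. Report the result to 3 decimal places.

Compute the Gram sums: Σu·u = 50, Σu·u^2 = 188, Σu^2·u^2 = 914.
For Mᵀw: Σu·w = -520, Σu^2·w = -2574.
Normal equations: [[50, 188]; [188, 914]]·[p, q]ᵀ = [-520, -2574]ᵀ.
Δ = 50·914 − 188² = 10356.
p = ((-520)·914 − 188·(-2574))/10356 = 2158/2589; q = (50·(-2574) − 188·(-520))/10356 = -7735/2589.
At u = 11: ŵ = (2158/2589)·(11) + (-7735/2589)·(121) = -912197/2589.

ŵ = -352.336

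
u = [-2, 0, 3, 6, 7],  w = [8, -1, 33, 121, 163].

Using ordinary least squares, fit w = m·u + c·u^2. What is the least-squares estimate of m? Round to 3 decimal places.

m = 1.958

Setting ∂/∂m … = 0 gives: 98·m + 578·c = 1950;  578·m + 3794·c = 12672.
Determinant 98·3794 − 578² = 37728.
m = (1950·3794 − 578·12672)/37728 = 47/24; c = (98·12672 − 578·1950)/37728 = 73/24.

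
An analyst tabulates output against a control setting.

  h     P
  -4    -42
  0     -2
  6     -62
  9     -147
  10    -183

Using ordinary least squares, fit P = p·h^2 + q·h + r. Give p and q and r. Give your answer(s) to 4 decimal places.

Sums needed: Σh^2·h^2 = 18113, Σh^2·h = 1881, Σh^2 = 233, Σh·h = 233, Σh = 21, Σ1 = 5.
Right-hand side: Σh^2·P = -33111, Σh·P = -3357, ΣP = -436.
Solving the 3×3 system (Gaussian elimination) gives p = -594503/295284, q = 197825/98428, r = -134380/73821.

p = -2.0133, q = 2.0098, r = -1.8203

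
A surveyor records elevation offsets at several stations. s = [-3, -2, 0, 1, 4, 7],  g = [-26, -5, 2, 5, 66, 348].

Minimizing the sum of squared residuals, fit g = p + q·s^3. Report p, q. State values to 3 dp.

p = 2.371, q = 1.007

The normal system XᵀX·[p, q]ᵀ = Xᵀg is [[6, 373]; [373, 122539]]·[p, q]ᵀ = [390, 124335]ᵀ.
Δ = 6·122539 − 373² = 596105.
p = (390·122539 − 373·124335)/596105 = 282651/119221; q = (6·124335 − 373·390)/596105 = 120108/119221.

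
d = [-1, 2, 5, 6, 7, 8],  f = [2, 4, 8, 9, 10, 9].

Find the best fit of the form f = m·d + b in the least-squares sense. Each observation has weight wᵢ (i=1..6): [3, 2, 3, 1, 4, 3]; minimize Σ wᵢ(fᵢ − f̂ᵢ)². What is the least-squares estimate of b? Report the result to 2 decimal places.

The normal system MᵀWM·[m, b]ᵀ = MᵀWf is [[510, 74]; [74, 16]]·[m, b]ᵀ = [680, 114]ᵀ.
Δ = 510·16 − 74² = 2684.
m = (680·16 − 74·114)/2684 = 611/671; b = (510·114 − 74·680)/2684 = 1955/671.

b = 2.91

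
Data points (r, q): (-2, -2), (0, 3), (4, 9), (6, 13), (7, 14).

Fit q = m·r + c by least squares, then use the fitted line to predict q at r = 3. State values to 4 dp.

q̂ = 7.4000

Sums needed: Σr·r = 105, Σr = 15, Σ1 = 5.
Right-hand side: Σr·q = 216, Σq = 37.
det = 105·5 − 15² = 300.
m = (216·5 − 15·37)/300 = 7/4; c = (105·37 − 15·216)/300 = 43/20.
At r = 3: q̂ = (7/4)·(3) + (43/20)·(1) = 37/5.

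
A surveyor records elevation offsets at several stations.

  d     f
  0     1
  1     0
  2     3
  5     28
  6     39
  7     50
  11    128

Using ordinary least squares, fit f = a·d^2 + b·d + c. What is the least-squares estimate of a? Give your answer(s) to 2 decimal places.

Setting ∂/∂a … = 0 gives: 18980·a + 2024·b + 236·c = 20054;  2024·a + 236·b + 32·c = 2138;  236·a + 32·b + 7·c = 249.
(Σd^2·d^2 = 18980, Σd^2·d = 2024, Σd^2 = 236, Σd·d = 236, Σd = 32, Σ1 = 7, Σd^2·f = 20054, Σd·f = 2138, Σf = 249.)
Solving the 3×3 system (Gaussian elimination) gives a = 29493/27902, b = 211/27902, c = -199/1993.

a = 1.06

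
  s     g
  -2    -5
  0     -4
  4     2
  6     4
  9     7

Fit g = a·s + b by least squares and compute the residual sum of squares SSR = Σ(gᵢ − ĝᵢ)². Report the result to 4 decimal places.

SSR = 1.3207

The normal equations are: 137·a + 17·b = 105;  17·a + 5·b = 4.
(Σs·s = 137, Σs = 17, Σ1 = 5, Σs·g = 105, Σg = 4.)
Δ = 137·5 − 17² = 396.
a = (105·5 − 17·4)/396 = 457/396; b = (137·4 − 17·105)/396 = -1237/396.
Residuals: 19/44, -347/396, 67/132, 79/396, -26/99; SSR = 523/396.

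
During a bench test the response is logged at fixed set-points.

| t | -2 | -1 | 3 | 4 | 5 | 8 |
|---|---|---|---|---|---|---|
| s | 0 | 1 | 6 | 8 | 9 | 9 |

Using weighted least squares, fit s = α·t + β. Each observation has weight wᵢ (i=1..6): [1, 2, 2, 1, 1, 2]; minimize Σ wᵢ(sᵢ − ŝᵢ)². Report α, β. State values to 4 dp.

Entries of XᵀWX: Σwᵢ·t·t = 193, Σwᵢ·t = 27, Σwᵢ·1 = 9.
Right-hand side: Σwᵢ·t·s = 255, Σwᵢ·s = 49.
So XᵀWX·[α, β]ᵀ = XᵀWs: [[193, 27]; [27, 9]]·[α, β]ᵀ = [255, 49]ᵀ.
Δ = 193·9 − 27² = 1008.
α = (255·9 − 27·49)/1008 = 27/28; β = (193·49 − 27·255)/1008 = 643/252.

α = 0.9643, β = 2.5516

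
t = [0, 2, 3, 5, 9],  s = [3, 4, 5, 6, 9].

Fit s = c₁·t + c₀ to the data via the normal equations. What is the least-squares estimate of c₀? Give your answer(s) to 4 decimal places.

XᵀX·[c₁, c₀]ᵀ = Xᵀs reads: 119·c₁ + 19·c₀ = 134;  19·c₁ + 5·c₀ = 27.
Determinant 119·5 − 19² = 234.
c₁ = (134·5 − 19·27)/234 = 157/234; c₀ = (119·27 − 19·134)/234 = 667/234.

c₀ = 2.8504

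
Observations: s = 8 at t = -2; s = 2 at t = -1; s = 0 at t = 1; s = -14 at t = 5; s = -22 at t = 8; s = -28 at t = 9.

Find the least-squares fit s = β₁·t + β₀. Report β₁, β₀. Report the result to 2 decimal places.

β₁ = -3.07, β₀ = 1.24

Normal-equation sums: Σt·t = 176, Σt = 20, Σ1 = 6.
For Mᵀs: Σt·s = -516, Σs = -54.
Normal equations: [[176, 20]; [20, 6]]·[β₁, β₀]ᵀ = [-516, -54]ᵀ.
Eliminating β₀: 6·(row 1) − 20·(row 2) gives 656·β₁ = 6·(-516) − 20·(-54) = -2016, so β₁ = -126/41.
Then β₀ = ((-54) − 20·(-126/41))/6 = 51/41.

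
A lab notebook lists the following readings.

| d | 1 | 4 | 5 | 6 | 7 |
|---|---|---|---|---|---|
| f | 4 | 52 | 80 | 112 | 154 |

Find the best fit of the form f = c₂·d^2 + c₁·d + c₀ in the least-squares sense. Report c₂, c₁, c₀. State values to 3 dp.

c₂ = 3.008, c₁ = 0.807, c₀ = 0.289

Sums needed: Σd^2·d^2 = 4579, Σd^2·d = 749, Σd^2 = 127, Σd·d = 127, Σd = 23, Σ1 = 5.
And Σd^2·f = 14414, Σd·f = 2362, Σf = 402.
Inverting the 3×3 Gram matrix, [c₂, c₁, c₀]ᵀ = [1916/637, 514/637, 184/637]ᵀ.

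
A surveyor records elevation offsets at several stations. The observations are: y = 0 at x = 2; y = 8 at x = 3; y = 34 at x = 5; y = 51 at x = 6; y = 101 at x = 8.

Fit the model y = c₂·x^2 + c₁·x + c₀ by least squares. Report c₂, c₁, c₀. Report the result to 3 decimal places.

c₂ = 1.909, c₁ = -2.364, c₀ = -2.545

Forming MᵀM = [[6114, 888, 138]; [888, 138, 24]; [138, 24, 5]] and Mᵀy = [9222, 1308, 194]ᵀ gives MᵀM·[c₂, c₁, c₀]ᵀ = Mᵀy.
Solving the 3×3 system (Gaussian elimination) gives c₂ = 21/11, c₁ = -26/11, c₀ = -28/11.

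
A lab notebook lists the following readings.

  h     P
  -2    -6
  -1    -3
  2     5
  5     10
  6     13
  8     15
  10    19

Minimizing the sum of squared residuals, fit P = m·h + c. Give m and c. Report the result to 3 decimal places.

The normal equations are: 234·m + 28·c = 463;  28·m + 7·c = 53.
(Σh·h = 234, Σh = 28, Σ1 = 7, Σh·P = 463, ΣP = 53.)
Determinant 234·7 − 28² = 854.
m = (463·7 − 28·53)/854 = 251/122; c = (234·53 − 28·463)/854 = -281/427.

m = 2.057, c = -0.658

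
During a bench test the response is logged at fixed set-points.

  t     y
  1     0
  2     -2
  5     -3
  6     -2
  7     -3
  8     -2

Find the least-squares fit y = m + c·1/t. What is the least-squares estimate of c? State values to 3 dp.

Sums needed: Σ1 = 6, Σ1/t = 1793/840, Σ1/t·1/t = 955249/705600.
Moment sums: Σy = -12, Σ1/t·y = -1097/420.
Normal equations: [[6, 1793/840]; [1793/840, 955249/705600]]·[m, c]ᵀ = [-12, -1097/420]ᵀ.
Eliminating c: (955249/705600)·(row 1) − (1793/840)·(row 2) gives (503329/141120)·m = (955249/705600)·(-12) − (1793/840)·(-1097/420) = -3764573/352800, so m = -7529146/2516645.
Then c = ((-1097/420) − (1793/840)·(-7529146/2516645))/(955249/705600) = 1403136/503329.

c = 2.788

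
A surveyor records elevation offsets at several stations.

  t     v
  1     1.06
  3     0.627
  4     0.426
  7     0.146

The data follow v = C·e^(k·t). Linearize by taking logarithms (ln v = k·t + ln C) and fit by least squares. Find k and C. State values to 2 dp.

k = -0.33, C = 1.58

Let Y = ln v. Fitting Y = k·t + ln C by least squares:
Σt = 15.0000, Σ(t)² = 75.0000, Σln v = -3.1860, Σt·ln v = -18.2245.
Normal system: [[75.0000, 15.0000]; [15.0000, 4]]·[k, ln C]ᵀ = [-18.2245, -3.1860]ᵀ.
Solving (det = 75.0000): k = -0.33477, ln C = 0.45889, so C = exp(0.45889) = 1.58231.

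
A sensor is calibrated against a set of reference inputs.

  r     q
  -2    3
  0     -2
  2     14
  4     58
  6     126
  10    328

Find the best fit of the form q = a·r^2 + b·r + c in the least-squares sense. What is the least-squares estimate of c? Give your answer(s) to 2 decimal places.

c = -2.64

Forming XᵀX = [[11584, 1280, 160]; [1280, 160, 20]; [160, 20, 6]] and Xᵀq = [38332, 4290, 527]ᵀ gives XᵀX·[a, b, c]ᵀ = Xᵀq.
Solving the 3×3 system (Gaussian elimination) gives a = 1003/336, b = 137/42, c = -37/14.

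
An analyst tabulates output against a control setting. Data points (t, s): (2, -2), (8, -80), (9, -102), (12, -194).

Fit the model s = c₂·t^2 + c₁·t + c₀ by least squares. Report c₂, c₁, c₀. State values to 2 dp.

c₂ = -1.58, c₁ = 3.00, c₀ = -1.71

Forming XᵀX = [[31409, 2977, 293]; [2977, 293, 31]; [293, 31, 4]] and Xᵀs = [-41326, -3890, -378]ᵀ gives XᵀX·[c₂, c₁, c₀]ᵀ = Xᵀs.
Inverting the 3×3 Gram matrix, [c₂, c₁, c₀]ᵀ = [-13675/8634, 25877/8634, -2461/1439]ᵀ.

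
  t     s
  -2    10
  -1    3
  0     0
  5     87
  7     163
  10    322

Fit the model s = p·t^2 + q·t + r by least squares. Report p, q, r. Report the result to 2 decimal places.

p = 3.01, q = 1.96, r = 1.42

Sums needed: Σt^2·t^2 = 13043, Σt^2·t = 1459, Σt^2 = 179, Σt·t = 179, Σt = 19, Σ1 = 6.
Moment sums: Σt^2·s = 42405, Σt·s = 4773, Σs = 585.
MᵀM·[p, q, r]ᵀ = Mᵀs becomes [[13043, 1459, 179]; [1459, 179, 19]; [179, 19, 6]]·[p, q, r]ᵀ = [42405, 4773, 585]ᵀ.
Row-reducing yields p = 11238/3731, q = 7323/3731, r = 5316/3731.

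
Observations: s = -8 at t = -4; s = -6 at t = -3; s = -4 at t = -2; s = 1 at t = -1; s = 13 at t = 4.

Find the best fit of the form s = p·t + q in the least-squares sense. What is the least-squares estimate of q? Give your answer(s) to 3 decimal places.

Normal-equation sums: Σt·t = 46, Σt = -6, Σ1 = 5.
Right-hand side: Σt·s = 109, Σs = -4.
So XᵀX·[p, q]ᵀ = Xᵀs: [[46, -6]; [-6, 5]]·[p, q]ᵀ = [109, -4]ᵀ.
det = 46·5 − (-6)² = 194.
p = (109·5 − (-6)·(-4))/194 = 521/194; q = (46·(-4) − (-6)·109)/194 = 235/97.

q = 2.423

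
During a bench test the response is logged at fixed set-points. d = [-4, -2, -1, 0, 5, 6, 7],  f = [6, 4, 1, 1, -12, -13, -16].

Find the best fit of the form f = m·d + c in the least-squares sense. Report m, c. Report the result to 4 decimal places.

m = -2.0879, c = -0.8618

Compute the Gram sums: Σd·d = 131, Σd = 11, Σ1 = 7.
And Σd·f = -283, Σf = -29.
So AᵀA·[m, c]ᵀ = Aᵀf: [[131, 11]; [11, 7]]·[m, c]ᵀ = [-283, -29]ᵀ.
Eliminating c: 7·(row 1) − 11·(row 2) gives 796·m = 7·(-283) − 11·(-29) = -1662, so m = -831/398.
Then c = ((-29) − 11·(-831/398))/7 = -343/398.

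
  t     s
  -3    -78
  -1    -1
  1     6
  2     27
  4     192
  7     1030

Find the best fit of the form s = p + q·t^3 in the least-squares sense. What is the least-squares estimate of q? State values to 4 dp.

q = 2.9950

Sums needed: Σ1 = 6, Σt^3 = 388, Σt^3·t^3 = 122540.
For Xᵀs: Σs = 1176, Σt^3·s = 367907.
Determinant 6·122540 − 388² = 584696.
p = (1176·122540 − 388·367907)/584696 = 339781/146174; q = (6·367907 − 388·1176)/584696 = 875577/292348.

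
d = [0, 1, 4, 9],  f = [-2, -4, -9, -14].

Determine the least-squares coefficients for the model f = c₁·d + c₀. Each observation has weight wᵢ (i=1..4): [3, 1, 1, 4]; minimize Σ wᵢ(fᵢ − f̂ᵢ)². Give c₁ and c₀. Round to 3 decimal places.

c₁ = -1.312, c₀ = -2.357

With design matrix X, XᵀWX = [[341, 41]; [41, 9]] and XᵀWf = [-544, -75]ᵀ.
Determinant 341·9 − 41² = 1388.
c₁ = ((-544)·9 − 41·(-75))/1388 = -1821/1388; c₀ = (341·(-75) − 41·(-544))/1388 = -3271/1388.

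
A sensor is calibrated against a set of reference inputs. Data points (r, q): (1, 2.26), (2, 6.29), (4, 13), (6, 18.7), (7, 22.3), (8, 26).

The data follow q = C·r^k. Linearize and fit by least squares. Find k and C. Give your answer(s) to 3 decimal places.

Taking logs, ln q = k·ln r + ln C, so regress ln q on ln r.
Σln r = 7.8966, Σ(ln r)² = 13.7233, Σln q = 14.5105, Σln r·ln q = 22.8939.
Equations: 13.7233·k + 7.8966·ln C = 22.8939;  7.8966·k + 6·ln C = 14.5105.
Solving (det = 19.9843): k = 1.13993, ln C = 0.91816, so C = exp(0.91816) = 2.50467.

k = 1.140, C = 2.505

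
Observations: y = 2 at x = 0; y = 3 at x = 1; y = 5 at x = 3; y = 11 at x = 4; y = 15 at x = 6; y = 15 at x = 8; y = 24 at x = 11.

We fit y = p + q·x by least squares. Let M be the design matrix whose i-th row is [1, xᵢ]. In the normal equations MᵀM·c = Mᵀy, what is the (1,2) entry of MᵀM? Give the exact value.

33

Row 1 ↔ basis 1, column 2 ↔ basis x, so (MᵀM)_{1,2} = Σᵢ x = (1)·(0) + (1)·(1) + (1)·(3) + (1)·(4) + (1)·(6) + (1)·(8) + (1)·(11) = 33.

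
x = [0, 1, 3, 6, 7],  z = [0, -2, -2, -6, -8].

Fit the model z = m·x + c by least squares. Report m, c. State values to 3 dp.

Normal-equation sums: Σx·x = 95, Σx = 17, Σ1 = 5.
And Σx·z = -100, Σz = -18.
Normal equations: [[95, 17]; [17, 5]]·[m, c]ᵀ = [-100, -18]ᵀ.
Δ = 95·5 − 17² = 186.
m = ((-100)·5 − 17·(-18))/186 = -97/93; c = (95·(-18) − 17·(-100))/186 = -5/93.

m = -1.043, c = -0.054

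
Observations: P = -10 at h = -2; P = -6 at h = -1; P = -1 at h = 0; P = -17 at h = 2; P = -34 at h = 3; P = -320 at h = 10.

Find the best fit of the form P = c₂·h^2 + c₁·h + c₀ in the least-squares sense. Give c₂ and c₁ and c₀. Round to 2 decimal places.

Normal-equation sums: Σh^2·h^2 = 10114, Σh^2·h = 1026, Σh^2 = 118, Σh·h = 118, Σh = 12, Σ1 = 6.
For MᵀP: Σh^2·P = -32420, Σh·P = -3310, ΣP = -388.
Solving the 3×3 system (Gaussian elimination) gives c₂ = -246253/81355, c₁ = -24710/16271, c₀ = -170881/81355.

c₂ = -3.03, c₁ = -1.52, c₀ = -2.10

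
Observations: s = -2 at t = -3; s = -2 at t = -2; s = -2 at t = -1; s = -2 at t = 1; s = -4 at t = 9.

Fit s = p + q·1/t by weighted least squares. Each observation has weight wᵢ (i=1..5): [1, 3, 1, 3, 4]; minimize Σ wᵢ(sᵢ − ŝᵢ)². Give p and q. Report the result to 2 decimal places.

p = -2.66, q = -0.10

Sums needed: Σwᵢ·1 = 12, Σwᵢ·1/t = 11/18, Σwᵢ·1/t·1/t = 1591/324.
Right-hand side: Σwᵢ·s = -32, Σwᵢ·1/t·s = -19/9.
Eliminating q: (1591/324)·(row 1) − (11/18)·(row 2) gives (18971/324)·p = (1591/324)·(-32) − (11/18)·(-19/9) = -25247/162, so p = -50494/18971.
Then q = ((-19/9) − (11/18)·(-50494/18971))/(1591/324) = -1872/18971.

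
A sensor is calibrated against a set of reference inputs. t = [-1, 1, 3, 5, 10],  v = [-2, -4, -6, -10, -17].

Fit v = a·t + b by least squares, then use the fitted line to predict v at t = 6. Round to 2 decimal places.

v̂ = -11.16

Sums needed: Σt·t = 136, Σt = 18, Σ1 = 5.
For Aᵀv: Σt·v = -240, Σv = -39.
Normal equations: [[136, 18]; [18, 5]]·[a, b]ᵀ = [-240, -39]ᵀ.
Δ = 136·5 − 18² = 356.
a = ((-240)·5 − 18·(-39))/356 = -249/178; b = (136·(-39) − 18·(-240))/356 = -246/89.
At t = 6: v̂ = (-249/178)·(6) + (-246/89)·(1) = -993/89.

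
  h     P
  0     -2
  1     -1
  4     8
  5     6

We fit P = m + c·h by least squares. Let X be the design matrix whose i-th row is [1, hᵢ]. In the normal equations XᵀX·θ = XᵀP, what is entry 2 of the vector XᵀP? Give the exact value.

Entry 2 ↔ basis h, so (XᵀP)_{2} = Σᵢ (h)·Pᵢ = (0)·(-2) + (1)·(-1) + (4)·(8) + (5)·(6) = 61.

61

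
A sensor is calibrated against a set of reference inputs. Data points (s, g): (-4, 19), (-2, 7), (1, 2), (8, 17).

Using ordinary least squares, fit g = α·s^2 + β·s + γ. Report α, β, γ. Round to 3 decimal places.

α = 0.475, β = -1.995, γ = 2.643

Forming MᵀM = [[4369, 441, 85]; [441, 85, 3]; [85, 3, 4]] and Mᵀg = [1422, 48, 45]ᵀ gives MᵀM·[α, β, γ]ᵀ = Mᵀg.
Solving the 3×3 system (Gaussian elimination) gives α = 737/1550, β = -3093/1550, γ = 2048/775.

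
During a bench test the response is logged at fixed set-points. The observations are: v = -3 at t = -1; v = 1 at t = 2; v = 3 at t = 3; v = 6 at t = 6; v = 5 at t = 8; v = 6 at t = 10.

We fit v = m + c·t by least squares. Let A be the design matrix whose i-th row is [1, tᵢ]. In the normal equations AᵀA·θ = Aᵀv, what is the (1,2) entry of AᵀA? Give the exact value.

Row 1 ↔ basis 1, column 2 ↔ basis t, so (AᵀA)_{1,2} = Σᵢ t = (1)·(-1) + (1)·(2) + (1)·(3) + (1)·(6) + (1)·(8) + (1)·(10) = 28.

28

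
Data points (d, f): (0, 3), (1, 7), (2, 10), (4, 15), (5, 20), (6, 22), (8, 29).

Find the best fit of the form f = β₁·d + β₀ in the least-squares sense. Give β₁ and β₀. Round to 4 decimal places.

Sums needed: Σd·d = 146, Σd = 26, Σ1 = 7.
Right-hand side: Σd·f = 551, Σf = 106.
Eliminating β₀: 7·(row 1) − 26·(row 2) gives 346·β₁ = 7·551 − 26·106 = 1101, so β₁ = 1101/346.
Then β₀ = (106 − 26·(1101/346))/7 = 575/173.

β₁ = 3.1821, β₀ = 3.3237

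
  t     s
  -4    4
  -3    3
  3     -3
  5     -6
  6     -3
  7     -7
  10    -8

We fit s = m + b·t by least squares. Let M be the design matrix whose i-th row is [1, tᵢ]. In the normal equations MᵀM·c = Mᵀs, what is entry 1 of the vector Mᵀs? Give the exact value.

Entry 1 ↔ basis 1, so (Mᵀs)_{1} = Σᵢ sᵢ = (1)·(4) + (1)·(3) + (1)·(-3) + (1)·(-6) + (1)·(-3) + (1)·(-7) + (1)·(-8) = -20.

-20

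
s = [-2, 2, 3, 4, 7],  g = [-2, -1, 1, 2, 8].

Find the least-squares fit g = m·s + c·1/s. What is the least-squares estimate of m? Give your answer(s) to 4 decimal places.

The normal system MᵀM·[m, c]ᵀ = Mᵀg is [[82, 5]; [5, 4897/7056]]·[m, c]ᵀ = [69, 52/21]ᵀ.
Determinant 82·(4897/7056) − 5² = 112577/3528.
m = (69·(4897/7056) − 5·(52/21))/(112577/3528) = 250533/225154; c = (82·(52/21) − 5·69)/(112577/3528) = -500808/112577.

m = 1.1127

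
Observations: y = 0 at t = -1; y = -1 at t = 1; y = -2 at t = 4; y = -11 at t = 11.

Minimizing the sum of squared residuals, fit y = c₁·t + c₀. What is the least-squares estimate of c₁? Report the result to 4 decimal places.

Compute the Gram sums: Σt·t = 139, Σt = 15, Σ1 = 4.
Moment sums: Σt·y = -130, Σy = -14.
Δ = 139·4 − 15² = 331.
c₁ = ((-130)·4 − 15·(-14))/331 = -310/331; c₀ = (139·(-14) − 15·(-130))/331 = 4/331.

c₁ = -0.9366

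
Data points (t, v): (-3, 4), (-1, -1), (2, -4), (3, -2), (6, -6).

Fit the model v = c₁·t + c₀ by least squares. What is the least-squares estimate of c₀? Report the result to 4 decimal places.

Sums needed: Σt·t = 59, Σt = 7, Σ1 = 5.
For Aᵀv: Σt·v = -61, Σv = -9.
Normal equations: [[59, 7]; [7, 5]]·[c₁, c₀]ᵀ = [-61, -9]ᵀ.
Eliminating c₀: 5·(row 1) − 7·(row 2) gives 246·c₁ = 5·(-61) − 7·(-9) = -242, so c₁ = -121/123.
Then c₀ = ((-9) − 7·(-121/123))/5 = -52/123.

c₀ = -0.4228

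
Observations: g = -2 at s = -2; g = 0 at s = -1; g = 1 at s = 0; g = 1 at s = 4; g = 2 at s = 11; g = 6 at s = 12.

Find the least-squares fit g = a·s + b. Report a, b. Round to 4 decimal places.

a = 0.3684, b = -0.1404

Entries of XᵀX: Σs·s = 286, Σs = 24, Σ1 = 6.
For Xᵀg: Σs·g = 102, Σg = 8.
Eliminating b: 6·(row 1) − 24·(row 2) gives 1140·a = 6·102 − 24·8 = 420, so a = 7/19.
Then b = (8 − 24·(7/19))/6 = -8/57.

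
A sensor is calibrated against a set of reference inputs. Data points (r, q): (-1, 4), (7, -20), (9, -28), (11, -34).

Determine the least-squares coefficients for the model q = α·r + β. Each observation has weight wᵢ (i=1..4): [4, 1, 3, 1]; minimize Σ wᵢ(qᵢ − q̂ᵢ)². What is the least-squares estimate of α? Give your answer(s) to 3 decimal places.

α = -3.172

The normal system XᵀWX·[α, β]ᵀ = XᵀWq is [[417, 41]; [41, 9]]·[α, β]ᵀ = [-1286, -122]ᵀ.
Eliminating β: 9·(row 1) − 41·(row 2) gives 2072·α = 9·(-1286) − 41·(-122) = -6572, so α = -1643/518.
Then β = ((-122) − 41·(-1643/518))/9 = 463/518.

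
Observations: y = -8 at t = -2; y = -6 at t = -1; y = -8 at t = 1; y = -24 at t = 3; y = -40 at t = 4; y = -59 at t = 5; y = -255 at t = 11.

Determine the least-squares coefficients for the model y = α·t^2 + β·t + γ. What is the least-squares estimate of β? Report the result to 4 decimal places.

β = -1.1919

Sums needed: Σt^2·t^2 = 15621, Σt^2·t = 1539, Σt^2 = 177, Σt·t = 177, Σt = 21, Σ1 = 7.
Moment sums: Σt^2·y = -33232, Σt·y = -3318, Σy = -400.
XᵀX·[α, β, γ]ᵀ = Xᵀy becomes [[15621, 1539, 177]; [1539, 177, 21]; [177, 21, 7]]·[α, β, γ]ᵀ = [-33232, -3318, -400]ᵀ.
Solving the 3×3 system (Gaussian elimination) gives α = -291944/148467, β = -58987/49489, γ = -17301/4499.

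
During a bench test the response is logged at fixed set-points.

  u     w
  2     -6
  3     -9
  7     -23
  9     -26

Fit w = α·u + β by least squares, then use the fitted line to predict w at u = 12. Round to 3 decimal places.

Entries of AᵀA: Σu·u = 143, Σu = 21, Σ1 = 4.
For Aᵀw: Σu·w = -434, Σw = -64.
Normal equations: [[143, 21]; [21, 4]]·[α, β]ᵀ = [-434, -64]ᵀ.
Δ = 143·4 − 21² = 131.
α = ((-434)·4 − 21·(-64))/131 = -392/131; β = (143·(-64) − 21·(-434))/131 = -38/131.
At u = 12: ŵ = (-392/131)·(12) + (-38/131)·(1) = -4742/131.

ŵ = -36.198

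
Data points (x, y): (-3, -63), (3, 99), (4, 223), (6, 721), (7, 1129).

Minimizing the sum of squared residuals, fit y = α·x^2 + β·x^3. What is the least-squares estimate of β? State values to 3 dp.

Normal-equation sums: Σx^2·x^2 = 4115, Σx^2·x^3 = 25607, Σx^3·x^3 = 169859.
And Σx^2·y = 85169, Σx^3·y = 561629.
MᵀM·[α, β]ᵀ = Mᵀy becomes [[4115, 25607]; [25607, 169859]]·[α, β]ᵀ = [85169, 561629]ᵀ.
Determinant 4115·169859 − 25607² = 43251336.
α = (85169·169859 − 25607·561629)/43251336 = 1181769/600713; β = (4115·561629 − 25607·85169)/43251336 = 1808066/600713.

β = 3.010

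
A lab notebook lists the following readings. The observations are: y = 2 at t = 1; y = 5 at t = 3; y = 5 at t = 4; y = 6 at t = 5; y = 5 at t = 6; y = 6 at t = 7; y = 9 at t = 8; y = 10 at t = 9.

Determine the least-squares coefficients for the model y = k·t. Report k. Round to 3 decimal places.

k = 1.071

Entries of MᵀM: Σt·t = 281.
And Σt·y = 301.
MᵀM·[k]ᵀ = Mᵀy becomes [[281]]·[k]ᵀ = [301]ᵀ.
k = 301/281 = 1.07117.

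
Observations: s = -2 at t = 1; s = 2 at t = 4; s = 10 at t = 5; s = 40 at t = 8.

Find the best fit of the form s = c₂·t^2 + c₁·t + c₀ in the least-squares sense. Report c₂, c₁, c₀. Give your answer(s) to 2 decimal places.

From the data, Σt^2·t^2 = 4978, Σt^2·t = 702, Σt^2 = 106, Σt·t = 106, Σt = 18, Σ1 = 4.
Moment sums: Σt^2·s = 2840, Σt·s = 376, Σs = 50.
So MᵀM·[c₂, c₁, c₀]ᵀ = Mᵀs: [[4978, 702, 106]; [702, 106, 18]; [106, 18, 4]]·[c₂, c₁, c₀]ᵀ = [2840, 376, 50]ᵀ.
Inverting the 3×3 Gram matrix, [c₂, c₁, c₀]ᵀ = [13/12, -371/100, 73/150]ᵀ.

c₂ = 1.08, c₁ = -3.71, c₀ = 0.49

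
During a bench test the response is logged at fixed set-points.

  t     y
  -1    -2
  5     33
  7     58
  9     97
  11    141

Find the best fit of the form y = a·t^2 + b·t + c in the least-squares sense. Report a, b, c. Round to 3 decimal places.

a = 1.049, b = 1.420, c = -1.513

The normal system AᵀA·[a, b, c]ᵀ = Aᵀy is [[24229, 2527, 277]; [2527, 277, 31]; [277, 31, 5]]·[a, b, c]ᵀ = [28583, 2997, 327]ᵀ.
Row-reducing yields a = 4009/3822, b = 2713/1911, c = -1927/1274.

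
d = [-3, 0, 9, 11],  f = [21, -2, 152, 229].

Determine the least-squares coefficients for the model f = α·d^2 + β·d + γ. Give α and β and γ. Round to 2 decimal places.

Forming MᵀM = [[21283, 2033, 211]; [2033, 211, 17]; [211, 17, 4]] and Mᵀf = [40210, 3824, 400]ᵀ gives MᵀM·[α, β, γ]ᵀ = Mᵀf.
Row-reducing yields α = 10583/5228, β = -33177/26140, γ = -9066/6535.

α = 2.02, β = -1.27, γ = -1.39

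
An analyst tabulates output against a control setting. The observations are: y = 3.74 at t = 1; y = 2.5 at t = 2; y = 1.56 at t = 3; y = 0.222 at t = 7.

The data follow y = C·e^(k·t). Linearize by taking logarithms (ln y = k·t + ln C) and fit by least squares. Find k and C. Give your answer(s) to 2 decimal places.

With ln yᵢ as the transformed response and tᵢ as the regressor:
Over the data: Σt = 13.0000, Σ(t)² = 63.0000, Σln y = 1.1750, Σt·ln y = -6.0498.
Normal system: [[63.0000, 13.0000]; [13.0000, 4]]·[k, ln C]ᵀ = [-6.0498, 1.1750]ᵀ.
Solving (det = 83.0000): k = -0.47559, ln C = 1.83942, so C = exp(1.83942) = 6.29287.

k = -0.48, C = 6.29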